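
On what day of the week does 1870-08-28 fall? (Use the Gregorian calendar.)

Sunday

Doomsday rule: the anchor day for the 1800s is Friday. For year 70: 70÷12 = 5 r 10, and 10÷4 = 2, so 5+10+2 = 17.
Friday + 17 ≡ Monday — that's 1870's doomsday.
In August the doomsday date is Aug 8.
Aug 28 is 20 days after Aug 8; 20 mod 7 = 6, so Monday + 6 = Sunday.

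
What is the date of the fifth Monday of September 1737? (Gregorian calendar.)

September 1, 1737 is a Sunday.
The first Monday is therefore September 2 (1 days later).
The fifth Monday is 2 + 4×7 = September 30.

September 30, 1737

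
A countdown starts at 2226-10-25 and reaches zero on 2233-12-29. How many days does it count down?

2622

Oct 25, 2226 → Oct 25, 2227: 365 days.
Oct 25, 2227 → Oct 25, 2228: 366 days (Feb 29, 2228 is in that span).
Oct 25, 2228 → Oct 25, 2229: 365 days.
Oct 25, 2229 → Oct 25, 2230: 365 days.
Oct 25, 2230 → Oct 25, 2231: 365 days.
Oct 25, 2231 → Oct 25, 2232: 366 days (Feb 29, 2232 is in that span).
Oct 25, 2232 → Oct 25, 2233: 365 days.
Oct 25, 2233 → Nov 25, 2233: 31 days (October has 31).
Nov 25, 2233 → Dec 25, 2233: 30 days (November has 30).
Dec 25, 2233 → Dec 29, 2233: 4 days.
Total: 2622 days.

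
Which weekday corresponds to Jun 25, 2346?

Doomsday rule: the anchor day for the 2300s is Wednesday. For year 46: 46÷12 = 3 r 10, and 10÷4 = 2, so 3+10+2 = 15.
Wednesday + 15 ≡ Thursday — that's 2346's doomsday.
In June the doomsday date is Jun 6.
Jun 25 is 19 days after Jun 6; 19 mod 7 = 5, so Thursday + 5 = Tuesday.

Tuesday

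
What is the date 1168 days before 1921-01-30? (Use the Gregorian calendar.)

−366 (one year; includes Feb 29, 1920) → Jan 30, 1920 (802 left).
−365 (one year) → Jan 30, 1919 (437 left).
−365 (one year) → Jan 30, 1918 (72 left).
−30 → Dec 31, 1917 (end of Dec, 31 days; 42 left).
−31 → Nov 30, 1917 (end of Nov, 30 days; 11 left).
−11 → Nov 19, 1917.

November 19, 1917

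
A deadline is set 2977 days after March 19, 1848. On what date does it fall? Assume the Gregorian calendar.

+365 (one year) → Mar 19, 1849 (2612 left).
+365 (one year) → Mar 19, 1850 (2247 left).
+365 (one year) → Mar 19, 1851 (1882 left).
+366 (one year; includes Feb 29, 1852) → Mar 19, 1852 (1516 left).
+365 (one year) → Mar 19, 1853 (1151 left).
+365 (one year) → Mar 19, 1854 (786 left).
+365 (one year) → Mar 19, 1855 (421 left).
+366 (one year; includes Feb 29, 1856) → Mar 19, 1856 (55 left).
Mar has 31 days: +13 → Apr 1, 1856 (42 left).
Apr has 30 days: +30 → May 1, 1856 (12 left).
+12 → May 13, 1856.

May 13, 1856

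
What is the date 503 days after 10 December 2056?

+365 (one year) → Dec 10, 2057 (138 left).
Dec has 31 days: +22 → Jan 1, 2058 (116 left).
Jan has 31 days: +31 → Feb 1, 2058 (85 left).
Feb has 28 days: +28 → Mar 1, 2058 (57 left).
Mar has 31 days: +31 → Apr 1, 2058 (26 left).
+26 → Apr 27, 2058.

April 27, 2058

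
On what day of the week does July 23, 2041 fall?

January 1, 2041 is a Tuesday.
Jan 1, 2041 → Feb 1, 2041: 31 days (January has 31).
Feb 1, 2041 → Mar 1, 2041: 28 days (February has 28).
Mar 1, 2041 → Apr 1, 2041: 31 days (March has 31).
Apr 1, 2041 → May 1, 2041: 30 days (April has 30).
May 1, 2041 → Jun 1, 2041: 31 days (May has 31).
Jun 1, 2041 → Jul 1, 2041: 30 days (June has 30).
Jul 1, 2041 → Jul 23, 2041: 22 days.
Total: 203 days.
203 mod 7 = 0, so Tuesday + 0 = Tuesday.

Tuesday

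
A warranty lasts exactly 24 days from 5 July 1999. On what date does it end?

July 29, 1999

+24 → Jul 29, 1999.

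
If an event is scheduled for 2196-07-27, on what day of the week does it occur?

Doomsday rule: the anchor day for the 2100s is Sunday. For year 96: 96÷12 = 8 r 0, and 0÷4 = 0, so 8+0+0 = 8.
Sunday + 8 ≡ Monday — that's 2196's doomsday.
In July the doomsday date is Jul 11.
Jul 27 is 16 days after Jul 11; 16 mod 7 = 2, so Monday + 2 = Wednesday.

Wednesday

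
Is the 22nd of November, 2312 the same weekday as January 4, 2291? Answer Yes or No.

From Jan 4, 2291 to Nov 22, 2312 is 7992 days.
7992 mod 7 = 5, so they are different weekdays.
(Jan 4, 2291 is a Sunday; Nov 22, 2312 is a Friday.)

No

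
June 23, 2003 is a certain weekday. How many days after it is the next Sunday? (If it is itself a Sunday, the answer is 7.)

6

Jun 23, 2003 is a Monday.
From Monday to the next Sunday is 6 days.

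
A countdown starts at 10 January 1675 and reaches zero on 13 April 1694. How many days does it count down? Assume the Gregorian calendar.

7033

Jan 10, 1675 → Jan 10, 1676: 365 days.
Jan 10, 1676 → Jan 10, 1677: 366 days (Feb 29, 1676 is in that span).
Jan 10, 1677 → Jan 10, 1678: 365 days.
Jan 10, 1678 → Jan 10, 1679: 365 days.
Jan 10, 1679 → Jan 10, 1680: 365 days.
Jan 10, 1680 → Jan 10, 1681: 366 days (Feb 29, 1680 is in that span).
Jan 10, 1681 → Jan 10, 1682: 365 days.
Jan 10, 1682 → Jan 10, 1683: 365 days.
Jan 10, 1683 → Jan 10, 1684: 365 days.
Jan 10, 1684 → Jan 10, 1685: 366 days (Feb 29, 1684 is in that span).
Jan 10, 1685 → Jan 10, 1686: 365 days.
Jan 10, 1686 → Jan 10, 1687: 365 days.
Jan 10, 1687 → Jan 10, 1688: 365 days.
Jan 10, 1688 → Jan 10, 1689: 366 days (Feb 29, 1688 is in that span).
Jan 10, 1689 → Jan 10, 1690: 365 days.
Jan 10, 1690 → Jan 10, 1691: 365 days.
Jan 10, 1691 → Jan 10, 1692: 365 days.
Jan 10, 1692 → Jan 10, 1693: 366 days (Feb 29, 1692 is in that span).
Jan 10, 1693 → Jan 10, 1694: 365 days.
Jan 10, 1694 → Feb 10, 1694: 31 days (January has 31).
Feb 10, 1694 → Mar 10, 1694: 28 days (February has 28).
Mar 10, 1694 → Apr 10, 1694: 31 days (March has 31).
Apr 10, 1694 → Apr 13, 1694: 3 days.
Total: 7033 days.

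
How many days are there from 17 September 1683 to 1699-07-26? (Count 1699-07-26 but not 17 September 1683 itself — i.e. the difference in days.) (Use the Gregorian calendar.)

Sep 17, 1683 → Sep 17, 1684: 366 days (Feb 29, 1684 is in that span).
Sep 17, 1684 → Sep 17, 1685: 365 days.
Sep 17, 1685 → Sep 17, 1686: 365 days.
Sep 17, 1686 → Sep 17, 1687: 365 days.
Sep 17, 1687 → Sep 17, 1688: 366 days (Feb 29, 1688 is in that span).
Sep 17, 1688 → Sep 17, 1689: 365 days.
Sep 17, 1689 → Sep 17, 1690: 365 days.
Sep 17, 1690 → Sep 17, 1691: 365 days.
Sep 17, 1691 → Sep 17, 1692: 366 days (Feb 29, 1692 is in that span).
Sep 17, 1692 → Sep 17, 1693: 365 days.
Sep 17, 1693 → Sep 17, 1694: 365 days.
Sep 17, 1694 → Sep 17, 1695: 365 days.
Sep 17, 1695 → Sep 17, 1696: 366 days (Feb 29, 1696 is in that span).
Sep 17, 1696 → Sep 17, 1697: 365 days.
Sep 17, 1697 → Sep 17, 1698: 365 days.
Sep 17, 1698 → Oct 17, 1698: 30 days (September has 30).
Oct 17, 1698 → Nov 17, 1698: 31 days (October has 31).
Nov 17, 1698 → Dec 17, 1698: 30 days (November has 30).
Dec 17, 1698 → Jan 17, 1699: 31 days (December has 31).
Jan 17, 1699 → Feb 17, 1699: 31 days (January has 31).
Feb 17, 1699 → Mar 17, 1699: 28 days (February has 28).
Mar 17, 1699 → Apr 17, 1699: 31 days (March has 31).
Apr 17, 1699 → May 17, 1699: 30 days (April has 30).
May 17, 1699 → Jun 17, 1699: 31 days (May has 31).
Jun 17, 1699 → Jul 17, 1699: 30 days (June has 30).
Jul 17, 1699 → Jul 26, 1699: 9 days.
Total: 5791 days.

5791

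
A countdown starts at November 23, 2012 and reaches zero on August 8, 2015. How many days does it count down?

988

Nov 23, 2012 → Nov 23, 2013: 365 days.
Nov 23, 2013 → Nov 23, 2014: 365 days.
Nov 23, 2014 → Dec 23, 2014: 30 days (November has 30).
Dec 23, 2014 → Jan 23, 2015: 31 days (December has 31).
Jan 23, 2015 → Feb 23, 2015: 31 days (January has 31).
Feb 23, 2015 → Mar 23, 2015: 28 days (February has 28).
Mar 23, 2015 → Apr 23, 2015: 31 days (March has 31).
Apr 23, 2015 → May 23, 2015: 30 days (April has 30).
May 23, 2015 → Jun 23, 2015: 31 days (May has 31).
Jun 23, 2015 → Jul 23, 2015: 30 days (June has 30).
Jul 23, 2015 → Aug 8, 2015: 16 days.
Total: 988 days.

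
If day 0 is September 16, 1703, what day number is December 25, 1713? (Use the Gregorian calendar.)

Sep 16, 1703 → Sep 16, 1704: 366 days (Feb 29, 1704 is in that span).
Sep 16, 1704 → Sep 16, 1705: 365 days.
Sep 16, 1705 → Sep 16, 1706: 365 days.
Sep 16, 1706 → Sep 16, 1707: 365 days.
Sep 16, 1707 → Sep 16, 1708: 366 days (Feb 29, 1708 is in that span).
Sep 16, 1708 → Sep 16, 1709: 365 days.
Sep 16, 1709 → Sep 16, 1710: 365 days.
Sep 16, 1710 → Sep 16, 1711: 365 days.
Sep 16, 1711 → Sep 16, 1712: 366 days (Feb 29, 1712 is in that span).
Sep 16, 1712 → Sep 16, 1713: 365 days.
Sep 16, 1713 → Oct 16, 1713: 30 days (September has 30).
Oct 16, 1713 → Nov 16, 1713: 31 days (October has 31).
Nov 16, 1713 → Dec 16, 1713: 30 days (November has 30).
Dec 16, 1713 → Dec 25, 1713: 9 days.
Total: 3753 days.

3753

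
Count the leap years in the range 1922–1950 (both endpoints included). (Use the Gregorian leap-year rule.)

7

Multiples of 4 in [1922,1950]: 7.
Of those, multiples of 100: 0 (not leap unless ÷400).
Multiples of 400: 0.
Leap years = 7 − 0 + 0 = 7.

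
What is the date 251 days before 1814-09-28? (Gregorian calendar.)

−28 → Aug 31, 1814 (end of Aug, 31 days; 223 left).
−31 → Jul 31, 1814 (end of Jul, 31 days; 192 left).
−31 → Jun 30, 1814 (end of Jun, 30 days; 161 left).
−30 → May 31, 1814 (end of May, 31 days; 131 left).
−31 → Apr 30, 1814 (end of Apr, 30 days; 100 left).
−30 → Mar 31, 1814 (end of Mar, 31 days; 70 left).
−31 → Feb 28, 1814 (end of Feb, 28 days; 39 left).
−28 → Jan 31, 1814 (end of Jan, 31 days; 11 left).
−11 → Jan 20, 1814.

January 20, 1814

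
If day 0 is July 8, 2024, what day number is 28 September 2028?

Jul 8, 2024 → Jul 8, 2025: 365 days.
Jul 8, 2025 → Jul 8, 2026: 365 days.
Jul 8, 2026 → Jul 8, 2027: 365 days.
Jul 8, 2027 → Jul 8, 2028: 366 days (Feb 29, 2028 is in that span).
Jul 8, 2028 → Aug 8, 2028: 31 days (July has 31).
Aug 8, 2028 → Sep 8, 2028: 31 days (August has 31).
Sep 8, 2028 → Sep 28, 2028: 20 days.
Total: 1543 days.

1543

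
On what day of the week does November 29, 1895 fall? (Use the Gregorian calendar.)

Doomsday rule: the anchor day for the 1800s is Friday. For year 95: 95÷12 = 7 r 11, and 11÷4 = 2, so 7+11+2 = 20.
Friday + 20 ≡ Thursday — that's 1895's doomsday.
In November the doomsday date is Nov 7.
Nov 29 is 22 days after Nov 7; 22 mod 7 = 1, so Thursday + 1 = Friday.

Friday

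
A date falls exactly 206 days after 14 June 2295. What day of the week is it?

First find the weekday of Jun 14, 2295. Doomsday rule: the anchor day for the 2200s is Friday. For year 95: 95÷12 = 7 r 11, and 11÷4 = 2, so 7+11+2 = 20.
Friday + 20 ≡ Thursday — that's 2295's doomsday.
In June the doomsday date is Jun 6.
Jun 14 is 8 days after Jun 6; 8 mod 7 = 1, so Thursday + 1 = Friday.
206 mod 7 = 3, so 206 days after a Friday is Friday + 3 = Monday.

Monday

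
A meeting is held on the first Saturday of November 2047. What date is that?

November 2, 2047

November 1, 2047 is a Friday.
The first Saturday is therefore November 2 (1 days later).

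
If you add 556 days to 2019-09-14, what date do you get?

+366 (one year; includes Feb 29, 2020) → Sep 14, 2020 (190 left).
Sep has 30 days: +17 → Oct 1, 2020 (173 left).
Oct has 31 days: +31 → Nov 1, 2020 (142 left).
Nov has 30 days: +30 → Dec 1, 2020 (112 left).
Dec has 31 days: +31 → Jan 1, 2021 (81 left).
Jan has 31 days: +31 → Feb 1, 2021 (50 left).
Feb has 28 days: +28 → Mar 1, 2021 (22 left).
+22 → Mar 23, 2021.

March 23, 2021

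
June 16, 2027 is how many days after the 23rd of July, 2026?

Jul 23, 2026 → Aug 23, 2026: 31 days (July has 31).
Aug 23, 2026 → Sep 23, 2026: 31 days (August has 31).
Sep 23, 2026 → Oct 23, 2026: 30 days (September has 30).
Oct 23, 2026 → Nov 23, 2026: 31 days (October has 31).
Nov 23, 2026 → Dec 23, 2026: 30 days (November has 30).
Dec 23, 2026 → Jan 23, 2027: 31 days (December has 31).
Jan 23, 2027 → Feb 23, 2027: 31 days (January has 31).
Feb 23, 2027 → Mar 23, 2027: 28 days (February has 28).
Mar 23, 2027 → Apr 23, 2027: 31 days (March has 31).
Apr 23, 2027 → May 23, 2027: 30 days (April has 30).
May 23, 2027 → Jun 16, 2027: 24 days.
Total: 328 days.

328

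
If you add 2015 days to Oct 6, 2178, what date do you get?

April 12, 2184

+365 (one year) → Oct 6, 2179 (1650 left).
+366 (one year; includes Feb 29, 2180) → Oct 6, 2180 (1284 left).
+365 (one year) → Oct 6, 2181 (919 left).
+365 (one year) → Oct 6, 2182 (554 left).
+365 (one year) → Oct 6, 2183 (189 left).
Oct has 31 days: +26 → Nov 1, 2183 (163 left).
Nov has 30 days: +30 → Dec 1, 2183 (133 left).
Dec has 31 days: +31 → Jan 1, 2184 (102 left).
Jan has 31 days: +31 → Feb 1, 2184 (71 left).
Feb has 29 days: +29 → Mar 1, 2184 (42 left).
Mar has 31 days: +31 → Apr 1, 2184 (11 left).
+11 → Apr 12, 2184.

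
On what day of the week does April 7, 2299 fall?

Doomsday rule: the anchor day for the 2200s is Friday. For year 99: 99÷12 = 8 r 3, and 3÷4 = 0, so 8+3+0 = 11.
Friday + 11 ≡ Tuesday — that's 2299's doomsday.
In April the doomsday date is Apr 4.
Apr 7 is 3 days after Apr 4; 3 mod 7 = 3, so Tuesday + 3 = Friday.

Friday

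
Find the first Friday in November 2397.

November 7, 2397

November 1, 2397 is a Saturday.
The first Friday is therefore November 7 (6 days later).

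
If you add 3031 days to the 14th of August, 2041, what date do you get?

December 1, 2049

+365 (one year) → Aug 14, 2042 (2666 left).
+365 (one year) → Aug 14, 2043 (2301 left).
+366 (one year; includes Feb 29, 2044) → Aug 14, 2044 (1935 left).
+365 (one year) → Aug 14, 2045 (1570 left).
+365 (one year) → Aug 14, 2046 (1205 left).
+365 (one year) → Aug 14, 2047 (840 left).
+366 (one year; includes Feb 29, 2048) → Aug 14, 2048 (474 left).
+365 (one year) → Aug 14, 2049 (109 left).
Aug has 31 days: +18 → Sep 1, 2049 (91 left).
Sep has 30 days: +30 → Oct 1, 2049 (61 left).
Oct has 31 days: +31 → Nov 1, 2049 (30 left).
Nov has 30 days: +30 → Dec 1, 2049 (0 left).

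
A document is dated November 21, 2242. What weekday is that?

Doomsday rule: the anchor day for the 2200s is Friday. For year 42: 42÷12 = 3 r 6, and 6÷4 = 1, so 3+6+1 = 10.
Friday + 10 ≡ Monday — that's 2242's doomsday.
In November the doomsday date is Nov 7.
Nov 21 is 14 days after Nov 7; 14 mod 7 = 0, so Monday + 0 = Monday.

Monday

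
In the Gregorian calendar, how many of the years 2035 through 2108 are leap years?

Multiples of 4 in [2035,2108]: 19.
Of those, multiples of 100: 1 (not leap unless ÷400).
Multiples of 400: 0.
Leap years = 19 − 1 + 0 = 18.

18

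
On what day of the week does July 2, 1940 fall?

Tuesday

Doomsday rule: the anchor day for the 1900s is Wednesday. For year 40: 40÷12 = 3 r 4, and 4÷4 = 1, so 3+4+1 = 8.
Wednesday + 8 ≡ Thursday — that's 1940's doomsday.
In July the doomsday date is Jul 11.
Jul 2 is 9 days before Jul 11; 9 mod 7 = 2, so Thursday − 2 = Tuesday.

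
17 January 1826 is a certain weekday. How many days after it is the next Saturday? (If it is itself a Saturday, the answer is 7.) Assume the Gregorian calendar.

Jan 17, 1826 is a Tuesday.
From Tuesday to the next Saturday is 4 days.

4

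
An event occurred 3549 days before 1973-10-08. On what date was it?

−365 (one year) → Oct 8, 1972 (3184 left).
−366 (one year; includes Feb 29, 1972) → Oct 8, 1971 (2818 left).
−365 (one year) → Oct 8, 1970 (2453 left).
−365 (one year) → Oct 8, 1969 (2088 left).
−365 (one year) → Oct 8, 1968 (1723 left).
−366 (one year; includes Feb 29, 1968) → Oct 8, 1967 (1357 left).
−365 (one year) → Oct 8, 1966 (992 left).
−365 (one year) → Oct 8, 1965 (627 left).
−365 (one year) → Oct 8, 1964 (262 left).
−8 → Sep 30, 1964 (end of Sep, 30 days; 254 left).
−30 → Aug 31, 1964 (end of Aug, 31 days; 224 left).
−31 → Jul 31, 1964 (end of Jul, 31 days; 193 left).
−31 → Jun 30, 1964 (end of Jun, 30 days; 162 left).
−30 → May 31, 1964 (end of May, 31 days; 132 left).
−31 → Apr 30, 1964 (end of Apr, 30 days; 101 left).
−30 → Mar 31, 1964 (end of Mar, 31 days; 71 left).
−31 → Feb 29, 1964 (end of Feb, 29 days; 40 left).
−29 → Jan 31, 1964 (end of Jan, 31 days; 11 left).
−11 → Jan 20, 1964.

January 20, 1964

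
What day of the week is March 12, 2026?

Doomsday rule: the anchor day for the 2000s is Tuesday. For year 26: 26÷12 = 2 r 2, and 2÷4 = 0, so 2+2+0 = 4.
Tuesday + 4 ≡ Saturday — that's 2026's doomsday.
In March the doomsday date is Mar 14.
Mar 12 is 2 days before Mar 14; 2 mod 7 = 2, so Saturday − 2 = Thursday.

Thursday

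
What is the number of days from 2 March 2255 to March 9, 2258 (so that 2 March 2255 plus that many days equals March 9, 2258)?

1103

Mar 2, 2255 → Mar 2, 2256: 366 days (Feb 29, 2256 is in that span).
Mar 2, 2256 → Mar 2, 2257: 365 days.
Mar 2, 2257 → Apr 2, 2257: 31 days (March has 31).
Apr 2, 2257 → May 2, 2257: 30 days (April has 30).
May 2, 2257 → Jun 2, 2257: 31 days (May has 31).
Jun 2, 2257 → Jul 2, 2257: 30 days (June has 30).
Jul 2, 2257 → Aug 2, 2257: 31 days (July has 31).
Aug 2, 2257 → Sep 2, 2257: 31 days (August has 31).
Sep 2, 2257 → Oct 2, 2257: 30 days (September has 30).
Oct 2, 2257 → Nov 2, 2257: 31 days (October has 31).
Nov 2, 2257 → Dec 2, 2257: 30 days (November has 30).
Dec 2, 2257 → Jan 2, 2258: 31 days (December has 31).
Jan 2, 2258 → Feb 2, 2258: 31 days (January has 31).
Feb 2, 2258 → Mar 2, 2258: 28 days (February has 28).
Mar 2, 2258 → Mar 9, 2258: 7 days.
Total: 1103 days.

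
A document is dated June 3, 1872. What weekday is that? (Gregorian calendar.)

Monday

Doomsday rule: the anchor day for the 1800s is Friday. For year 72: 72÷12 = 6 r 0, and 0÷4 = 0, so 6+0+0 = 6.
Friday + 6 ≡ Thursday — that's 1872's doomsday.
In June the doomsday date is Jun 6.
Jun 3 is 3 days before Jun 6; 3 mod 7 = 3, so Thursday − 3 = Monday.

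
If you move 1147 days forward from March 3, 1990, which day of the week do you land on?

Mar 3, 1990 is a Saturday.
1147 mod 7 = 6, so 1147 days after a Saturday is Saturday + 6 = Friday.

Friday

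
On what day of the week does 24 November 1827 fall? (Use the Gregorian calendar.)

Saturday

Doomsday rule: the anchor day for the 1800s is Friday. For year 27: 27÷12 = 2 r 3, and 3÷4 = 0, so 2+3+0 = 5.
Friday + 5 ≡ Wednesday — that's 1827's doomsday.
In November the doomsday date is Nov 7.
Nov 24 is 17 days after Nov 7; 17 mod 7 = 3, so Wednesday + 3 = Saturday.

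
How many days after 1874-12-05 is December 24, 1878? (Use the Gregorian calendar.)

1480

Dec 5, 1874 → Dec 5, 1875: 365 days.
Dec 5, 1875 → Dec 5, 1876: 366 days (Feb 29, 1876 is in that span).
Dec 5, 1876 → Dec 5, 1877: 365 days.
Dec 5, 1877 → Jan 5, 1878: 31 days (December has 31).
Jan 5, 1878 → Feb 5, 1878: 31 days (January has 31).
Feb 5, 1878 → Mar 5, 1878: 28 days (February has 28).
Mar 5, 1878 → Apr 5, 1878: 31 days (March has 31).
Apr 5, 1878 → May 5, 1878: 30 days (April has 30).
May 5, 1878 → Jun 5, 1878: 31 days (May has 31).
Jun 5, 1878 → Jul 5, 1878: 30 days (June has 30).
Jul 5, 1878 → Aug 5, 1878: 31 days (July has 31).
Aug 5, 1878 → Sep 5, 1878: 31 days (August has 31).
Sep 5, 1878 → Oct 5, 1878: 30 days (September has 30).
Oct 5, 1878 → Nov 5, 1878: 31 days (October has 31).
Nov 5, 1878 → Dec 5, 1878: 30 days (November has 30).
Dec 5, 1878 → Dec 24, 1878: 19 days.
Total: 1480 days.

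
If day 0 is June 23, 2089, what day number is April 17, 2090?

Jun 23, 2089 → Jul 23, 2089: 30 days (June has 30).
Jul 23, 2089 → Aug 23, 2089: 31 days (July has 31).
Aug 23, 2089 → Sep 23, 2089: 31 days (August has 31).
Sep 23, 2089 → Oct 23, 2089: 30 days (September has 30).
Oct 23, 2089 → Nov 23, 2089: 31 days (October has 31).
Nov 23, 2089 → Dec 23, 2089: 30 days (November has 30).
Dec 23, 2089 → Jan 23, 2090: 31 days (December has 31).
Jan 23, 2090 → Feb 23, 2090: 31 days (January has 31).
Feb 23, 2090 → Mar 23, 2090: 28 days (February has 28).
Mar 23, 2090 → Apr 17, 2090: 25 days.
Total: 298 days.

298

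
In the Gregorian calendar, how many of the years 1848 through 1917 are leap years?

17

Multiples of 4 in [1848,1917]: 18.
Of those, multiples of 100: 1 (not leap unless ÷400).
Multiples of 400: 0.
Leap years = 18 − 1 + 0 = 17.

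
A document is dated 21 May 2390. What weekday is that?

Monday

Doomsday rule: the anchor day for the 2300s is Wednesday. For year 90: 90÷12 = 7 r 6, and 6÷4 = 1, so 7+6+1 = 14.
Wednesday + 14 ≡ Wednesday — that's 2390's doomsday.
In May the doomsday date is May 9.
May 21 is 12 days after May 9; 12 mod 7 = 5, so Wednesday + 5 = Monday.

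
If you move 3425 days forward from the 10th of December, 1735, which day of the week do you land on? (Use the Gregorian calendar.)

First find the weekday of Dec 10, 1735. Doomsday rule: the anchor day for the 1700s is Sunday. For year 35: 35÷12 = 2 r 11, and 11÷4 = 2, so 2+11+2 = 15.
Sunday + 15 ≡ Monday — that's 1735's doomsday.
In December the doomsday date is Dec 12.
Dec 10 is 2 days before Dec 12; 2 mod 7 = 2, so Monday − 2 = Saturday.
3425 mod 7 = 2, so 3425 days after a Saturday is Saturday + 2 = Monday.

Monday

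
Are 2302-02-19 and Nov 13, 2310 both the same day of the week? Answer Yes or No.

No

From Feb 19, 2302 to Nov 13, 2310 is 3189 days.
3189 mod 7 = 4, so they are different weekdays.
(Feb 19, 2302 is a Wednesday; Nov 13, 2310 is a Sunday.)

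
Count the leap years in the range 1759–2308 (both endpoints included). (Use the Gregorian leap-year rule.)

Multiples of 4 in [1759,2308]: 138.
Of those, multiples of 100: 6 (not leap unless ÷400).
Multiples of 400: 1.
Leap years = 138 − 6 + 1 = 133.

133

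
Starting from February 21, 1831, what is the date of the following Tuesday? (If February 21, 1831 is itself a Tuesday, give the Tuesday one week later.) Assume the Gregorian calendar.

February 22, 1831

Feb 21, 1831 is a Monday.
From Monday to the next Tuesday is 1 day.
Feb 21, 1831 + 1 = Feb 22, 1831.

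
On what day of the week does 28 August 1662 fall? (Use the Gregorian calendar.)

Doomsday rule: the anchor day for the 1600s is Tuesday. For year 62: 62÷12 = 5 r 2, and 2÷4 = 0, so 5+2+0 = 7.
Tuesday + 7 ≡ Tuesday — that's 1662's doomsday.
In August the doomsday date is Aug 8.
Aug 28 is 20 days after Aug 8; 20 mod 7 = 6, so Tuesday + 6 = Monday.

Monday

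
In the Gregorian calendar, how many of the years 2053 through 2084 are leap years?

8

Multiples of 4 in [2053,2084]: 8.
Of those, multiples of 100: 0 (not leap unless ÷400).
Multiples of 400: 0.
Leap years = 8 − 0 + 0 = 8.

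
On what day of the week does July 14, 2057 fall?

Saturday

Doomsday rule: the anchor day for the 2000s is Tuesday. For year 57: 57÷12 = 4 r 9, and 9÷4 = 2, so 4+9+2 = 15.
Tuesday + 15 ≡ Wednesday — that's 2057's doomsday.
In July the doomsday date is Jul 11.
Jul 14 is 3 days after Jul 11; 3 mod 7 = 3, so Wednesday + 3 = Saturday.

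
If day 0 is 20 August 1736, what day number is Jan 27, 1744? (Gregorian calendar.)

2716

Aug 20, 1736 → Aug 20, 1737: 365 days.
Aug 20, 1737 → Aug 20, 1738: 365 days.
Aug 20, 1738 → Aug 20, 1739: 365 days.
Aug 20, 1739 → Aug 20, 1740: 366 days (Feb 29, 1740 is in that span).
Aug 20, 1740 → Aug 20, 1741: 365 days.
Aug 20, 1741 → Aug 20, 1742: 365 days.
Aug 20, 1742 → Aug 20, 1743: 365 days.
Aug 20, 1743 → Sep 20, 1743: 31 days (August has 31).
Sep 20, 1743 → Oct 20, 1743: 30 days (September has 30).
Oct 20, 1743 → Nov 20, 1743: 31 days (October has 31).
Nov 20, 1743 → Dec 20, 1743: 30 days (November has 30).
Dec 20, 1743 → Jan 20, 1744: 31 days (December has 31).
Jan 20, 1744 → Jan 27, 1744: 7 days.
Total: 2716 days.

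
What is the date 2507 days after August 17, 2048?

June 29, 2055

+365 (one year) → Aug 17, 2049 (2142 left).
+365 (one year) → Aug 17, 2050 (1777 left).
+365 (one year) → Aug 17, 2051 (1412 left).
+366 (one year; includes Feb 29, 2052) → Aug 17, 2052 (1046 left).
+365 (one year) → Aug 17, 2053 (681 left).
+365 (one year) → Aug 17, 2054 (316 left).
Aug has 31 days: +15 → Sep 1, 2054 (301 left).
Sep has 30 days: +30 → Oct 1, 2054 (271 left).
Oct has 31 days: +31 → Nov 1, 2054 (240 left).
Nov has 30 days: +30 → Dec 1, 2054 (210 left).
Dec has 31 days: +31 → Jan 1, 2055 (179 left).
Jan has 31 days: +31 → Feb 1, 2055 (148 left).
Feb has 28 days: +28 → Mar 1, 2055 (120 left).
Mar has 31 days: +31 → Apr 1, 2055 (89 left).
Apr has 30 days: +30 → May 1, 2055 (59 left).
May has 31 days: +31 → Jun 1, 2055 (28 left).
+28 → Jun 29, 2055.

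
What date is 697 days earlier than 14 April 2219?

−365 (one year) → Apr 14, 2218 (332 left).
−14 → Mar 31, 2218 (end of Mar, 31 days; 318 left).
−31 → Feb 28, 2218 (end of Feb, 28 days; 287 left).
−28 → Jan 31, 2218 (end of Jan, 31 days; 259 left).
−31 → Dec 31, 2217 (end of Dec, 31 days; 228 left).
−31 → Nov 30, 2217 (end of Nov, 30 days; 197 left).
−30 → Oct 31, 2217 (end of Oct, 31 days; 167 left).
−31 → Sep 30, 2217 (end of Sep, 30 days; 136 left).
−30 → Aug 31, 2217 (end of Aug, 31 days; 106 left).
−31 → Jul 31, 2217 (end of Jul, 31 days; 75 left).
−31 → Jun 30, 2217 (end of Jun, 30 days; 44 left).
−30 → May 31, 2217 (end of May, 31 days; 14 left).
−14 → May 17, 2217.

May 17, 2217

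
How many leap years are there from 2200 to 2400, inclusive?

49

Multiples of 4 in [2200,2400]: 51.
Of those, multiples of 100: 3 (not leap unless ÷400).
Multiples of 400: 1.
Leap years = 51 − 3 + 1 = 49.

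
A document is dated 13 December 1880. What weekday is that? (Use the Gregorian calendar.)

Doomsday rule: the anchor day for the 1800s is Friday. For year 80: 80÷12 = 6 r 8, and 8÷4 = 2, so 6+8+2 = 16.
Friday + 16 ≡ Sunday — that's 1880's doomsday.
In December the doomsday date is Dec 12.
Dec 13 is 1 day after Dec 12; 1 mod 7 = 1, so Sunday + 1 = Monday.

Monday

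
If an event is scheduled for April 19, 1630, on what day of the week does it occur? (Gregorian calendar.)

Doomsday rule: the anchor day for the 1600s is Tuesday. For year 30: 30÷12 = 2 r 6, and 6÷4 = 1, so 2+6+1 = 9.
Tuesday + 9 ≡ Thursday — that's 1630's doomsday.
In April the doomsday date is Apr 4.
Apr 19 is 15 days after Apr 4; 15 mod 7 = 1, so Thursday + 1 = Friday.

Friday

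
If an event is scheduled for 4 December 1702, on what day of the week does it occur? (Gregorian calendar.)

Monday

Doomsday rule: the anchor day for the 1700s is Sunday. For year 02: 2÷12 = 0 r 2, and 2÷4 = 0, so 0+2+0 = 2.
Sunday + 2 ≡ Tuesday — that's 1702's doomsday.
In December the doomsday date is Dec 12.
Dec 4 is 8 days before Dec 12; 8 mod 7 = 1, so Tuesday − 1 = Monday.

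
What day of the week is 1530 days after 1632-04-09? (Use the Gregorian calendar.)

Apr 9, 1632 is a Friday.
1530 mod 7 = 4, so 1530 days after a Friday is Friday + 4 = Tuesday.

Tuesday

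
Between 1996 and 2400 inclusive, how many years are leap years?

99

Multiples of 4 in [1996,2400]: 102.
Of those, multiples of 100: 5 (not leap unless ÷400).
Multiples of 400: 2.
Leap years = 102 − 5 + 2 = 99.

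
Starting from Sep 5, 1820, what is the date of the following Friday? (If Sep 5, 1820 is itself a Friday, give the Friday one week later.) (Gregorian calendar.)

September 8, 1820

Sep 5, 1820 is a Tuesday.
From Tuesday to the next Friday is 3 days.
Sep 5, 1820 + 3 = Sep 8, 1820.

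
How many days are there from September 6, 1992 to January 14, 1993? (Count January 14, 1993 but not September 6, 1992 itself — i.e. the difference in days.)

130

Sep 6, 1992 → Oct 6, 1992: 30 days (September has 30).
Oct 6, 1992 → Nov 6, 1992: 31 days (October has 31).
Nov 6, 1992 → Dec 6, 1992: 30 days (November has 30).
Dec 6, 1992 → Jan 6, 1993: 31 days (December has 31).
Jan 6, 1993 → Jan 14, 1993: 8 days.
Total: 130 days.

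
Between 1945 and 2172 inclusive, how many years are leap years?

Multiples of 4 in [1945,2172]: 57.
Of those, multiples of 100: 2 (not leap unless ÷400).
Multiples of 400: 1.
Leap years = 57 − 2 + 1 = 56.

56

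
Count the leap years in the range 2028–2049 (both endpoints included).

6

Multiples of 4 in [2028,2049]: 6.
Of those, multiples of 100: 0 (not leap unless ÷400).
Multiples of 400: 0.
Leap years = 6 − 0 + 0 = 6.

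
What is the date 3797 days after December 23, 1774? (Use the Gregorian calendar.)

May 16, 1785

+365 (one year) → Dec 23, 1775 (3432 left).
+366 (one year; includes Feb 29, 1776) → Dec 23, 1776 (3066 left).
+365 (one year) → Dec 23, 1777 (2701 left).
+365 (one year) → Dec 23, 1778 (2336 left).
+365 (one year) → Dec 23, 1779 (1971 left).
+366 (one year; includes Feb 29, 1780) → Dec 23, 1780 (1605 left).
+365 (one year) → Dec 23, 1781 (1240 left).
+365 (one year) → Dec 23, 1782 (875 left).
+365 (one year) → Dec 23, 1783 (510 left).
+366 (one year; includes Feb 29, 1784) → Dec 23, 1784 (144 left).
Dec has 31 days: +9 → Jan 1, 1785 (135 left).
Jan has 31 days: +31 → Feb 1, 1785 (104 left).
Feb has 28 days: +28 → Mar 1, 1785 (76 left).
Mar has 31 days: +31 → Apr 1, 1785 (45 left).
Apr has 30 days: +30 → May 1, 1785 (15 left).
+15 → May 16, 1785.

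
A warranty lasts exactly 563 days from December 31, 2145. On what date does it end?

July 17, 2147

+365 (one year) → Dec 31, 2146 (198 left).
Dec has 31 days: +1 → Jan 1, 2147 (197 left).
Jan has 31 days: +31 → Feb 1, 2147 (166 left).
Feb has 28 days: +28 → Mar 1, 2147 (138 left).
Mar has 31 days: +31 → Apr 1, 2147 (107 left).
Apr has 30 days: +30 → May 1, 2147 (77 left).
May has 31 days: +31 → Jun 1, 2147 (46 left).
Jun has 30 days: +30 → Jul 1, 2147 (16 left).
+16 → Jul 17, 2147.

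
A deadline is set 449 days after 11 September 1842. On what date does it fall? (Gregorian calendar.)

+365 (one year) → Sep 11, 1843 (84 left).
Sep has 30 days: +20 → Oct 1, 1843 (64 left).
Oct has 31 days: +31 → Nov 1, 1843 (33 left).
Nov has 30 days: +30 → Dec 1, 1843 (3 left).
+3 → Dec 4, 1843.

December 4, 1843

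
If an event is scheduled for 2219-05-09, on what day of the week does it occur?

Sunday

Doomsday rule: the anchor day for the 2200s is Friday. For year 19: 19÷12 = 1 r 7, and 7÷4 = 1, so 1+7+1 = 9.
Friday + 9 ≡ Sunday — that's 2219's doomsday.
In May the doomsday date is May 9.
May 9 is the doomsday itself: Sunday.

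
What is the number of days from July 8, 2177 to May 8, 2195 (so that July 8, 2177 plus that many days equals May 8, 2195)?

Jul 8, 2177 → Jul 8, 2178: 365 days.
Jul 8, 2178 → Jul 8, 2179: 365 days.
Jul 8, 2179 → Jul 8, 2180: 366 days (Feb 29, 2180 is in that span).
Jul 8, 2180 → Jul 8, 2181: 365 days.
Jul 8, 2181 → Jul 8, 2182: 365 days.
Jul 8, 2182 → Jul 8, 2183: 365 days.
Jul 8, 2183 → Jul 8, 2184: 366 days (Feb 29, 2184 is in that span).
Jul 8, 2184 → Jul 8, 2185: 365 days.
Jul 8, 2185 → Jul 8, 2186: 365 days.
Jul 8, 2186 → Jul 8, 2187: 365 days.
Jul 8, 2187 → Jul 8, 2188: 366 days (Feb 29, 2188 is in that span).
Jul 8, 2188 → Jul 8, 2189: 365 days.
Jul 8, 2189 → Jul 8, 2190: 365 days.
Jul 8, 2190 → Jul 8, 2191: 365 days.
Jul 8, 2191 → Jul 8, 2192: 366 days (Feb 29, 2192 is in that span).
Jul 8, 2192 → Jul 8, 2193: 365 days.
Jul 8, 2193 → Jul 8, 2194: 365 days.
Jul 8, 2194 → Aug 8, 2194: 31 days (July has 31).
Aug 8, 2194 → Sep 8, 2194: 31 days (August has 31).
Sep 8, 2194 → Oct 8, 2194: 30 days (September has 30).
Oct 8, 2194 → Nov 8, 2194: 31 days (October has 31).
Nov 8, 2194 → Dec 8, 2194: 30 days (November has 30).
Dec 8, 2194 → Jan 8, 2195: 31 days (December has 31).
Jan 8, 2195 → Feb 8, 2195: 31 days (January has 31).
Feb 8, 2195 → Mar 8, 2195: 28 days (February has 28).
Mar 8, 2195 → Apr 8, 2195: 31 days (March has 31).
Apr 8, 2195 → May 8, 2195: 30 days.
Total: 6513 days.

6513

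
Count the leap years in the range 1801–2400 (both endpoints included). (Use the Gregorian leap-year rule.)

146

Multiples of 4 in [1801,2400]: 150.
Of those, multiples of 100: 6 (not leap unless ÷400).
Multiples of 400: 2.
Leap years = 150 − 6 + 2 = 146.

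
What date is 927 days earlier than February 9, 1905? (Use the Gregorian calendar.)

July 28, 1902

−366 (one year; includes Feb 29, 1904) → Feb 9, 1904 (561 left).
−365 (one year) → Feb 9, 1903 (196 left).
−9 → Jan 31, 1903 (end of Jan, 31 days; 187 left).
−31 → Dec 31, 1902 (end of Dec, 31 days; 156 left).
−31 → Nov 30, 1902 (end of Nov, 30 days; 125 left).
−30 → Oct 31, 1902 (end of Oct, 31 days; 95 left).
−31 → Sep 30, 1902 (end of Sep, 30 days; 64 left).
−30 → Aug 31, 1902 (end of Aug, 31 days; 34 left).
−31 → Jul 31, 1902 (end of Jul, 31 days; 3 left).
−3 → Jul 28, 1902.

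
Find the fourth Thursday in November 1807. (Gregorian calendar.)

November 26, 1807

November 1, 1807 is a Sunday.
The first Thursday is therefore November 5 (4 days later).
The fourth Thursday is 5 + 3×7 = November 26.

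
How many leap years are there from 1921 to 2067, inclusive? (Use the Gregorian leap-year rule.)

36

Multiples of 4 in [1921,2067]: 36.
Of those, multiples of 100: 1 (not leap unless ÷400).
Multiples of 400: 1.
Leap years = 36 − 1 + 1 = 36.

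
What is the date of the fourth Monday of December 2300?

December 1, 2300 is a Saturday.
The first Monday is therefore December 3 (2 days later).
The fourth Monday is 3 + 3×7 = December 24.

December 24, 2300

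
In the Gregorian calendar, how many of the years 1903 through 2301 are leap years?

97

Multiples of 4 in [1903,2301]: 100.
Of those, multiples of 100: 4 (not leap unless ÷400).
Multiples of 400: 1.
Leap years = 100 − 4 + 1 = 97.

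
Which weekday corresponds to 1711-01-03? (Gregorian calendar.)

Saturday

Doomsday rule: the anchor day for the 1700s is Sunday. For year 11: 11÷12 = 0 r 11, and 11÷4 = 2, so 0+11+2 = 13.
Sunday + 13 ≡ Saturday — that's 1711's doomsday.
In January the doomsday date is Jan 3 (1711 is not a leap year).
Jan 3 is the doomsday itself: Saturday.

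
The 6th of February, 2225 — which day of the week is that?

Doomsday rule: the anchor day for the 2200s is Friday. For year 25: 25÷12 = 2 r 1, and 1÷4 = 0, so 2+1+0 = 3.
Friday + 3 ≡ Monday — that's 2225's doomsday.
In February the doomsday date is Feb 28 (2225 is not a leap year).
Feb 6 is 22 days before Feb 28; 22 mod 7 = 1, so Monday − 1 = Sunday.

Sunday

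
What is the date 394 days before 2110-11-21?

October 23, 2109

−21 → Oct 31, 2110 (end of Oct, 31 days; 373 left).
−31 → Sep 30, 2110 (end of Sep, 30 days; 342 left).
−30 → Aug 31, 2110 (end of Aug, 31 days; 312 left).
−31 → Jul 31, 2110 (end of Jul, 31 days; 281 left).
−31 → Jun 30, 2110 (end of Jun, 30 days; 250 left).
−30 → May 31, 2110 (end of May, 31 days; 220 left).
−31 → Apr 30, 2110 (end of Apr, 30 days; 189 left).
−30 → Mar 31, 2110 (end of Mar, 31 days; 159 left).
−31 → Feb 28, 2110 (end of Feb, 28 days; 128 left).
−28 → Jan 31, 2110 (end of Jan, 31 days; 100 left).
−31 → Dec 31, 2109 (end of Dec, 31 days; 69 left).
−31 → Nov 30, 2109 (end of Nov, 30 days; 38 left).
−30 → Oct 31, 2109 (end of Oct, 31 days; 8 left).
−8 → Oct 23, 2109.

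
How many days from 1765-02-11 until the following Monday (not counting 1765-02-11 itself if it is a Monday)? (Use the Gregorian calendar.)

Feb 11, 1765 is a Monday.
From Monday to the next Monday is 7 days.

7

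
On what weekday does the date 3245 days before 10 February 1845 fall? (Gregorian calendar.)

First find the weekday of Feb 10, 1845. Doomsday rule: the anchor day for the 1800s is Friday. For year 45: 45÷12 = 3 r 9, and 9÷4 = 2, so 3+9+2 = 14.
Friday + 14 ≡ Friday — that's 1845's doomsday.
In February the doomsday date is Feb 28 (1845 is not a leap year).
Feb 10 is 18 days before Feb 28; 18 mod 7 = 4, so Friday − 4 = Monday.
3245 mod 7 = 4, so 3245 days before a Monday is Monday − 4 = Thursday.

Thursday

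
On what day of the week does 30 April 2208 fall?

Saturday

Doomsday rule: the anchor day for the 2200s is Friday. For year 08: 8÷12 = 0 r 8, and 8÷4 = 2, so 0+8+2 = 10.
Friday + 10 ≡ Monday — that's 2208's doomsday.
In April the doomsday date is Apr 4.
Apr 30 is 26 days after Apr 4; 26 mod 7 = 5, so Monday + 5 = Saturday.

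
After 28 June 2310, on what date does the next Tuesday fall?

Jun 28, 2310 is a Tuesday.
From Tuesday to the next Tuesday is 7 days.
Jun 28, 2310 + 7 = Jul 5, 2310.

July 5, 2310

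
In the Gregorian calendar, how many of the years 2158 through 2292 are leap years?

33

Multiples of 4 in [2158,2292]: 34.
Of those, multiples of 100: 1 (not leap unless ÷400).
Multiples of 400: 0.
Leap years = 34 − 1 + 0 = 33.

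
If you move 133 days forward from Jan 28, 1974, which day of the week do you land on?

Jan 28, 1974 is a Monday.
133 mod 7 = 0, so 133 days after a Monday is Monday + 0 = Monday.

Monday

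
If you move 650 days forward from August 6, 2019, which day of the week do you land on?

Monday

First find the weekday of Aug 6, 2019. Doomsday rule: the anchor day for the 2000s is Tuesday. For year 19: 19÷12 = 1 r 7, and 7÷4 = 1, so 1+7+1 = 9.
Tuesday + 9 ≡ Thursday — that's 2019's doomsday.
In August the doomsday date is Aug 8.
Aug 6 is 2 days before Aug 8; 2 mod 7 = 2, so Thursday − 2 = Tuesday.
650 mod 7 = 6, so 650 days after a Tuesday is Tuesday + 6 = Monday.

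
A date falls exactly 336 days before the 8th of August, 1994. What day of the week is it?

First find the weekday of Aug 8, 1994. Doomsday rule: the anchor day for the 1900s is Wednesday. For year 94: 94÷12 = 7 r 10, and 10÷4 = 2, so 7+10+2 = 19.
Wednesday + 19 ≡ Monday — that's 1994's doomsday.
In August the doomsday date is Aug 8.
Aug 8 is the doomsday itself: Monday.
336 mod 7 = 0, so 336 days before a Monday is Monday − 0 = Monday.

Monday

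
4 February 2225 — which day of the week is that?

Doomsday rule: the anchor day for the 2200s is Friday. For year 25: 25÷12 = 2 r 1, and 1÷4 = 0, so 2+1+0 = 3.
Friday + 3 ≡ Monday — that's 2225's doomsday.
In February the doomsday date is Feb 28 (2225 is not a leap year).
Feb 4 is 24 days before Feb 28; 24 mod 7 = 3, so Monday − 3 = Friday.

Friday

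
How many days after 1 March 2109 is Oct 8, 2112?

1317

Mar 1, 2109 → Mar 1, 2110: 365 days.
Mar 1, 2110 → Mar 1, 2111: 365 days.
Mar 1, 2111 → Mar 1, 2112: 366 days (Feb 29, 2112 is in that span).
Mar 1, 2112 → Apr 1, 2112: 31 days (March has 31).
Apr 1, 2112 → May 1, 2112: 30 days (April has 30).
May 1, 2112 → Jun 1, 2112: 31 days (May has 31).
Jun 1, 2112 → Jul 1, 2112: 30 days (June has 30).
Jul 1, 2112 → Aug 1, 2112: 31 days (July has 31).
Aug 1, 2112 → Sep 1, 2112: 31 days (August has 31).
Sep 1, 2112 → Oct 1, 2112: 30 days (September has 30).
Oct 1, 2112 → Oct 8, 2112: 7 days.
Total: 1317 days.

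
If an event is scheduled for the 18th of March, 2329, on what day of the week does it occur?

Doomsday rule: the anchor day for the 2300s is Wednesday. For year 29: 29÷12 = 2 r 5, and 5÷4 = 1, so 2+5+1 = 8.
Wednesday + 8 ≡ Thursday — that's 2329's doomsday.
In March the doomsday date is Mar 14.
Mar 18 is 4 days after Mar 14; 4 mod 7 = 4, so Thursday + 4 = Monday.

Monday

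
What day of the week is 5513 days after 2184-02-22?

Feb 22, 2184 is a Sunday.
5513 mod 7 = 4, so 5513 days after a Sunday is Sunday + 4 = Thursday.

Thursday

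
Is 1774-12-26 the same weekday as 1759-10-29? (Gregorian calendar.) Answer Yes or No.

Yes

From Oct 29, 1759 to Dec 26, 1774 is 5537 days.
5537 mod 7 = 0, so they are the same weekday.
(Oct 29, 1759 is a Monday; Dec 26, 1774 is a Monday.)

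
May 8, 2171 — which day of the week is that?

Wednesday

Doomsday rule: the anchor day for the 2100s is Sunday. For year 71: 71÷12 = 5 r 11, and 11÷4 = 2, so 5+11+2 = 18.
Sunday + 18 ≡ Thursday — that's 2171's doomsday.
In May the doomsday date is May 9.
May 8 is 1 day before May 9; 1 mod 7 = 1, so Thursday − 1 = Wednesday.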